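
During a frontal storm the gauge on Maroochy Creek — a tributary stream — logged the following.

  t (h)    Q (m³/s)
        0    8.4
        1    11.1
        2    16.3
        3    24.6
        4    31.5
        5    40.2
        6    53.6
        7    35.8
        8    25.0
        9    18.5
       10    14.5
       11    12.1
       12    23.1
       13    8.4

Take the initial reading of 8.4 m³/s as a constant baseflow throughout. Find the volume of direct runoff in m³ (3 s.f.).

V ≈ 7.40 × 10^5 m³

Direct-runoff ordinates (Q − Q_b): 0.0, 2.7, 7.9, 16.2, 23.1, 31.8, 45.2, 27.4, 16.6, 10.1, 6.1, 3.7, 14.7, 0.0 m³/s.
ΣQ_DR = 205.5 m³/s.
With Δt = 1 h = 3600 s, V = ΣQ_DR · Δt = 205.5 × 3600 = 7.40 × 10^5 m³.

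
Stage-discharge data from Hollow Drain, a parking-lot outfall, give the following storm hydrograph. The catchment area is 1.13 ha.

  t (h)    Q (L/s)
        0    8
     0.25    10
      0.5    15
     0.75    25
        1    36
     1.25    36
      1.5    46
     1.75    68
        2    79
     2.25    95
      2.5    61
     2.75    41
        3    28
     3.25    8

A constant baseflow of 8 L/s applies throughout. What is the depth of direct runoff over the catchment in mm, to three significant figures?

d ≈ 35.4 mm

Direct runoff: 0.0, 2.0, 7.0, 17.0, 28.0, 28.0, 38.0, 60.0, 71.0, 87.0, 53.0, 33.0, 20.0, 0.0 L/s; ΣQ_DR = 444.0 L/s.
V = ΣQ_DR · Δt = 444.0 × 900 s = 3.996 × 10^5 L.
Over A = 1.13 ha, depth = V / A = 35.4 mm.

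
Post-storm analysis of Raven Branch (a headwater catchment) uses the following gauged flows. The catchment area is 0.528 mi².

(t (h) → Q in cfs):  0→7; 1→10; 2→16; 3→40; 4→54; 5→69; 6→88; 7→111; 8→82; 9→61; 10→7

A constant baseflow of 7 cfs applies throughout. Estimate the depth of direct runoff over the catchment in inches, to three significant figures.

Direct runoff: 0.0, 3.0, 9.0, 33.0, 47.0, 62.0, 81.0, 104.0, 75.0, 54.0, 0.0 cfs; ΣQ_DR = 468.0 cfs.
V = ΣQ_DR · Δt = 468.0 × 3600 s = 1.685 × 10^6 ft³.
Over A = 0.528 mi², depth = V / A = 1.37 in.

d ≈ 1.37 in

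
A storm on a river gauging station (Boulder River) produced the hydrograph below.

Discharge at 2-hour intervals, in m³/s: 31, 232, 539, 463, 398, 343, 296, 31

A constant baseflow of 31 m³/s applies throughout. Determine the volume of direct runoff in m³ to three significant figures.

Direct-runoff ordinates (Q − Q_b): 0.0, 201.0, 508.0, 432.0, 367.0, 312.0, 265.0, 0.0 m³/s.
ΣQ_DR = 2085 m³/s.
With Δt = 2 h = 7200 s, V = ΣQ_DR · Δt = 2085 × 7200 = 1.50 × 10^7 m³.

V ≈ 1.50 × 10^7 m³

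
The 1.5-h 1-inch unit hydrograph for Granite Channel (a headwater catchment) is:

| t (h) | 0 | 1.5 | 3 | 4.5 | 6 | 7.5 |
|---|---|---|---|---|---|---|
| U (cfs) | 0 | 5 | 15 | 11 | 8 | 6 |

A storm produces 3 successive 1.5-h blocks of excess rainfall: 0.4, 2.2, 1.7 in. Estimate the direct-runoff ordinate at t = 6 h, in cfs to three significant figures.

Q ≈ 52.9 cfs

By discrete convolution, Q_j = Σ (P_i / 1 in) · U_{j−i}.
At t = 6 h (j=4): Q = (0.4/1)·8 + (2.2/1)·11 + (1.7/1)·15 = 52.9 cfs.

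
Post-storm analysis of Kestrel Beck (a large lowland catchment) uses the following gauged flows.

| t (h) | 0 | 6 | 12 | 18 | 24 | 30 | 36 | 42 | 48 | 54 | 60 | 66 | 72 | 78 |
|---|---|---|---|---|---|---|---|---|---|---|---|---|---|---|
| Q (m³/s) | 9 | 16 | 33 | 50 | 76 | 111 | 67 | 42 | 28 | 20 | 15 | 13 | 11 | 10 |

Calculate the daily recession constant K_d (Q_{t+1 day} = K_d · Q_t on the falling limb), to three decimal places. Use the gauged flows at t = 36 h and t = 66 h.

K_d ≈ 0.269

Between t = 36 h and t = 66 h the flow falls from 67 to 13 m³/s over 5×6 h = 30 h.
Per-interval ratio K = (13/67)^(1/5) = 0.7204; K_d = K^(24/6) = 0.269.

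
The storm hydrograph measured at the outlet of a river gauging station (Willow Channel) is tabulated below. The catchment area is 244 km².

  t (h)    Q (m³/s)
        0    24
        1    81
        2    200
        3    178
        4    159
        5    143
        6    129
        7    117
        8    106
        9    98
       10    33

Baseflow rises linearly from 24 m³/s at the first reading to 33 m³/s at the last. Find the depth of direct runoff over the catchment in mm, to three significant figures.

Direct runoff: 0.00, 56.10, 174.20, 151.30, 131.40, 114.50, 99.60, 86.70, 74.80, 65.90, 0.00 m³/s; ΣQ_DR = 954.5 m³/s.
V = ΣQ_DR · Δt = 954.5 × 3600 s = 3.436 × 10^6 m³.
Over A = 244 km², depth = V / A = 14.1 mm.

d ≈ 14.1 mm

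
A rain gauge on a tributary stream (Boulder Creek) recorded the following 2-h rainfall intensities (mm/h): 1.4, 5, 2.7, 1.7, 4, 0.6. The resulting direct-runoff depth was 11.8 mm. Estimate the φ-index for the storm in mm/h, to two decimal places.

Only the 3 blocks with intensity above φ contribute runoff: 5, 2.7, 4 mm/h.
Σ(I−φ)·Δt = d  ⇒  (5+2.7+4 − 3φ)·2 = 11.8
φ = (11.70 − 11.8/2) / 3 = 1.93 mm/h.

φ ≈ 1.93 mm/h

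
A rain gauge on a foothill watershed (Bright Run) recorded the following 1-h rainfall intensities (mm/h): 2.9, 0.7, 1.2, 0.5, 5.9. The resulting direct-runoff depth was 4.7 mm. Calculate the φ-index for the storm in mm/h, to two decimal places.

φ ≈ 2.05 mm/h

Only the 2 blocks with intensity above φ contribute runoff: 2.9, 5.9 mm/h.
Σ(I−φ)·Δt = d  ⇒  (2.9+5.9 − 2φ)·1 = 4.7
φ = (8.800 − 4.7/1) / 2 = 2.05 mm/h.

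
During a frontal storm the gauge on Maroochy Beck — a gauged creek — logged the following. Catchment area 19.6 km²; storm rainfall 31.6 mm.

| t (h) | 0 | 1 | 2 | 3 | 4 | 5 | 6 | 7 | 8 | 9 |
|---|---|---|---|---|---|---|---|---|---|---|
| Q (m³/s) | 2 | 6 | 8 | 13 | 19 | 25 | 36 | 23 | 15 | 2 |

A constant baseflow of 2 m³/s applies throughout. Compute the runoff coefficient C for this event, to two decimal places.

C ≈ 0.75

ΣQ_DR = 129.0 m³/s; V = ΣQ_DR·Δt = 4.644 × 10^5 m³.
Runoff depth d = V / A = 23.69 mm.
C = d / P = 23.69 / 31.6 = 0.75.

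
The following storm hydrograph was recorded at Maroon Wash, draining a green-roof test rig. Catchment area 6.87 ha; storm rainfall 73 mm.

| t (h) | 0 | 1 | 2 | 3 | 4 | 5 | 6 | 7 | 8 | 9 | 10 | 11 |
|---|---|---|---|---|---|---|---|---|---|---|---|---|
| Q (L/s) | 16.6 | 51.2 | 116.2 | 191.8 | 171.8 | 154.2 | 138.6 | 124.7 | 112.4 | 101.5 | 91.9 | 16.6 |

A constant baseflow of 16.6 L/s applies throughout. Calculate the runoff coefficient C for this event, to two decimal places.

ΣQ_DR = 1088 L/s; V = ΣQ_DR·Δt = 3.918 × 10^6 L.
Runoff depth d = V / A = 57.03 mm.
C = d / P = 57.03 / 73 = 0.78.

C ≈ 0.78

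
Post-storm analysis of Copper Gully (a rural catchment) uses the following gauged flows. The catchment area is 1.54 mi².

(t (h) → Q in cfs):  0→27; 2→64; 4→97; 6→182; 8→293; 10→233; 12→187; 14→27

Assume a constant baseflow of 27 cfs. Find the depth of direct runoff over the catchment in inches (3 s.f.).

d ≈ 1.80 in

Direct runoff: 0.0, 37.0, 70.0, 155.0, 266.0, 206.0, 160.0, 0.0 cfs; ΣQ_DR = 894.0 cfs.
V = ΣQ_DR · Δt = 894.0 × 7200 s = 6.437 × 10^6 ft³.
Over A = 1.54 mi², depth = V / A = 1.80 in.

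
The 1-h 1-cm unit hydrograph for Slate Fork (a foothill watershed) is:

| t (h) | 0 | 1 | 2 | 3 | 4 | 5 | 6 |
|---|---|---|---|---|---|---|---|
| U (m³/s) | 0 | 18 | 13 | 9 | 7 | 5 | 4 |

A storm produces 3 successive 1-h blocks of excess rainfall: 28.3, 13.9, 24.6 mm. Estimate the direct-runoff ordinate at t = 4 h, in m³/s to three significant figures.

Q ≈ 64.3 m³/s

By discrete convolution, Q_j = Σ (P_i / 10 mm) · U_{j−i}.
At t = 4 h (j=4): Q = (28.3/10)·7 + (13.9/10)·9 + (24.6/10)·13 = 64.3 m³/s.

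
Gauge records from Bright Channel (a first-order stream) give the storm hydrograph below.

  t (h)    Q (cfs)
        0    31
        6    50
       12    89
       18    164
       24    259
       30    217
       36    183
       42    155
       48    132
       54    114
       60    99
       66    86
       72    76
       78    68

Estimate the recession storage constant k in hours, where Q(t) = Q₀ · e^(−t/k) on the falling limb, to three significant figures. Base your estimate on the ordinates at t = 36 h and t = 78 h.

k ≈ 42.4 h

On the falling limb, Q drops from 183 to 68 cfs between t = 36 h and t = 78 h (Δt = 42 h).
k = −Δt / ln(Q₂/Q₁) = −42 / ln(68/183) = 42.4 h.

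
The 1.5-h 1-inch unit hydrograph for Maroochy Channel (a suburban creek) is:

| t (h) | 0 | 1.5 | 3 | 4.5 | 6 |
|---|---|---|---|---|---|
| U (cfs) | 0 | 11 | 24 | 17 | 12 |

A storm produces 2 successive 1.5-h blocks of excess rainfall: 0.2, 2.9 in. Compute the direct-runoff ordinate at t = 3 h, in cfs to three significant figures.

Q ≈ 36.7 cfs

By discrete convolution, Q_j = Σ (P_i / 1 in) · U_{j−i}.
At t = 3 h (j=2): Q = (0.2/1)·24 + (2.9/1)·11 = 36.7 cfs.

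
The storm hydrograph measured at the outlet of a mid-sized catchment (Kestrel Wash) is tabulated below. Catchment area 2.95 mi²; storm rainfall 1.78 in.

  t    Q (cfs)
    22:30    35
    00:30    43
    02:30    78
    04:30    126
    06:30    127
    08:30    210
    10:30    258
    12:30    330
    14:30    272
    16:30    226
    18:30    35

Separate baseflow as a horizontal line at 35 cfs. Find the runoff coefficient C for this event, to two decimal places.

C ≈ 0.80

ΣQ_DR = 1355 cfs; V = ΣQ_DR·Δt = 9.756 × 10^6 ft³.
Runoff depth d = V / A = 1.424 in.
C = d / P = 1.424 / 1.78 = 0.80.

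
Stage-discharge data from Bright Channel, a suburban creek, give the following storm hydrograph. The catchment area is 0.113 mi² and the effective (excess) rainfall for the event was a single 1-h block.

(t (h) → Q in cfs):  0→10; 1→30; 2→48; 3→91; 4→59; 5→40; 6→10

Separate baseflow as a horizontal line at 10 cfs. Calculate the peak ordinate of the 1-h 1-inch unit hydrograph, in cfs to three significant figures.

Direct runoff: 0.0, 20.0, 38.0, 81.0, 49.0, 30.0, 0.0 cfs; ΣQ_DR = 218.0 cfs, peak = 81.0 cfs.
Runoff depth d = ΣQ_DR·Δt / A = 218.0 × 3600 / (0.113 mi²) = 2.989 in.
The 1-inch UH is the DRH scaled by (1 in)/d, so U_p = 81.0 × 1/2.989 = 27.1 cfs.

U_p ≈ 27.1 cfs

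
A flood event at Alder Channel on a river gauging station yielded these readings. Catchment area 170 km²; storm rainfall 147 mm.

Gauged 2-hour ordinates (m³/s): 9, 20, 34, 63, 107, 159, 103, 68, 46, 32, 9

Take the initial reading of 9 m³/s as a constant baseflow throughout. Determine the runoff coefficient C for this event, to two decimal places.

C ≈ 0.16

ΣQ_DR = 551.0 m³/s; V = ΣQ_DR·Δt = 3.967 × 10^6 m³.
Runoff depth d = V / A = 23.34 mm.
C = d / P = 23.34 / 147 = 0.16.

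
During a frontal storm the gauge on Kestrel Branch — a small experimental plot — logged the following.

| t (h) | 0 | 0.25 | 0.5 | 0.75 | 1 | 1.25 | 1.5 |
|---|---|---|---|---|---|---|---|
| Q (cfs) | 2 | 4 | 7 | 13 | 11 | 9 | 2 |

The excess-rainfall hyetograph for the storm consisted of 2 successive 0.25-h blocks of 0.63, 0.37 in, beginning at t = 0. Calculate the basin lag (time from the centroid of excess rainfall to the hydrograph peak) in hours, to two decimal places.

Centroid of excess rainfall: t_c = Σ P_i·t̄_i / ΣP_i = 0.2175 h (block centres at 0.125, 0.375 h).
Hydrograph peak occurs at t = 0.75 h, so basin lag t_L = 0.75 − 0.2175 = 0.53 h.

t_L ≈ 0.53 h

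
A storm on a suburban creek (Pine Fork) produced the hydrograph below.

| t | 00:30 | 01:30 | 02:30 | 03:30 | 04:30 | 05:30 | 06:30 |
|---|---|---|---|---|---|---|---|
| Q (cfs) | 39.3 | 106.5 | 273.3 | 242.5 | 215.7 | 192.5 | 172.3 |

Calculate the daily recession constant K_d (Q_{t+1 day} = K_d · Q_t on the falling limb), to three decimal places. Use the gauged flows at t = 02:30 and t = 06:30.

Between t = 02:30 and t = 06:30 the flow falls from 273.3 to 172.3 cfs over 4×1 h = 4 h.
Per-interval ratio K = (172.3/273.3)^(1/4) = 0.8911; K_d = K^(24/1) = 0.063.

K_d ≈ 0.063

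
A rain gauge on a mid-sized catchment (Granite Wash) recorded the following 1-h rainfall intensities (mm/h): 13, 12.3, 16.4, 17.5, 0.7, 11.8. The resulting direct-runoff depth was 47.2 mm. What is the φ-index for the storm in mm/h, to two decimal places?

Only the 5 blocks with intensity above φ contribute runoff: 13, 12.3, 16.4, 17.5, 11.8 mm/h.
Σ(I−φ)·Δt = d  ⇒  (13+12.3+16.4+17.5+11.8 − 5φ)·1 = 47.2
φ = (71.00 − 47.2/1) / 5 = 4.76 mm/h.

φ ≈ 4.76 mm/h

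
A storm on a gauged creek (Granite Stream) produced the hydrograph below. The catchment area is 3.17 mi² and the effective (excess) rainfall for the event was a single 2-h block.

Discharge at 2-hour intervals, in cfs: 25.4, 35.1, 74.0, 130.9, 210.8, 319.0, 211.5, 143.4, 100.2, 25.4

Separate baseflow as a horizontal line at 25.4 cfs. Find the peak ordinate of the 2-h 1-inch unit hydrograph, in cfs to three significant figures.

U_p ≈ 294 cfs

Direct runoff: 0.0, 9.7, 48.6, 105.5, 185.4, 293.6, 186.1, 118.0, 74.8, 0.0 cfs; ΣQ_DR = 1022 cfs, peak = 293.6 cfs.
Runoff depth d = ΣQ_DR·Δt / A = 1022 × 7200 / (3.17 mi²) = 0.9989 in.
The 1-inch UH is the DRH scaled by (1 in)/d, so U_p = 293.6 × 1/0.9989 = 294 cfs.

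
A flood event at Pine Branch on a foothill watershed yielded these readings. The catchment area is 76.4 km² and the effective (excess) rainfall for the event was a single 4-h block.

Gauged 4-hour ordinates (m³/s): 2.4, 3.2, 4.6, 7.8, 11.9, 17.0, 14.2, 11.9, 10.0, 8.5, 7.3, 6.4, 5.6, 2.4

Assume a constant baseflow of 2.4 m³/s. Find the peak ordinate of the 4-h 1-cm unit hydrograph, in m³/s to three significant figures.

U_p ≈ 9.73 m³/s

Direct runoff: 0.0, 0.8, 2.2, 5.4, 9.5, 14.6, 11.8, 9.5, 7.6, 6.1, 4.9, 4.0, 3.2, 0.0 m³/s; ΣQ_DR = 79.60 m³/s, peak = 14.6 m³/s.
Runoff depth d = ΣQ_DR·Δt / A = 79.60 × 14400 / (76.4 km²) = 15.00 mm.
The 1-cm UH is the DRH scaled by (10 mm)/d, so U_p = 14.6 × 10/15.00 = 9.73 m³/s.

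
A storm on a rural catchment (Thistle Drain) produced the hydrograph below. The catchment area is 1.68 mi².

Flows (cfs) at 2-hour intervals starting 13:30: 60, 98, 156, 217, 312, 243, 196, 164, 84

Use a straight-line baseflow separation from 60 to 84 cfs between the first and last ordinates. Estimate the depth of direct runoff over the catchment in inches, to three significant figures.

Direct runoff: 0.00, 35.00, 90.00, 148.00, 240.00, 168.00, 118.00, 83.00, 0.00 cfs; ΣQ_DR = 882.0 cfs.
V = ΣQ_DR · Δt = 882.0 × 7200 s = 6.350 × 10^6 ft³.
Over A = 1.68 mi², depth = V / A = 1.63 in.

d ≈ 1.63 in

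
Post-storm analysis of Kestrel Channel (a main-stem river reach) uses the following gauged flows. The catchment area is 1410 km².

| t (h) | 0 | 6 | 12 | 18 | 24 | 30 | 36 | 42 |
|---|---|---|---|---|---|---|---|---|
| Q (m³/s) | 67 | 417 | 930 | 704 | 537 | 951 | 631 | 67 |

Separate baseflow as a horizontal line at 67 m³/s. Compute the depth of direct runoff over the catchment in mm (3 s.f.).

d ≈ 57.7 mm

Direct runoff: 0.0, 350.0, 863.0, 637.0, 470.0, 884.0, 564.0, 0.0 m³/s; ΣQ_DR = 3768 m³/s.
V = ΣQ_DR · Δt = 3768 × 21600 s = 8.139 × 10^7 m³.
Over A = 1410 km², depth = V / A = 57.7 mm.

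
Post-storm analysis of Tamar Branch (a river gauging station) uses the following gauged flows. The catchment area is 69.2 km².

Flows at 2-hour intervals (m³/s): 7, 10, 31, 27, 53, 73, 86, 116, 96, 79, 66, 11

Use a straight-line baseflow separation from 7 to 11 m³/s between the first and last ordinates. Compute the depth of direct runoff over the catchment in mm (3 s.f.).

Direct runoff: 0.00, 2.64, 23.27, 18.91, 44.55, 64.18, 76.82, 106.45, 86.09, 68.73, 55.36, 0.00 m³/s; ΣQ_DR = 547.0 m³/s.
V = ΣQ_DR · Δt = 547.0 × 7200 s = 3.938 × 10^6 m³.
Over A = 69.2 km², depth = V / A = 56.9 mm.

d ≈ 56.9 mm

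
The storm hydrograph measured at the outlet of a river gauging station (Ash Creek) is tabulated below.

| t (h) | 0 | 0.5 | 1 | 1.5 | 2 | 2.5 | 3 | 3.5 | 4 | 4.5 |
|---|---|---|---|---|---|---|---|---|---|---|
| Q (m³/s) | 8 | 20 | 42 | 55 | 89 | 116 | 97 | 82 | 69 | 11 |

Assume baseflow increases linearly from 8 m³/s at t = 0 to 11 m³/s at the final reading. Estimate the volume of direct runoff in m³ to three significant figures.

Direct-runoff ordinates (Q − Q_b): 0.00, 11.67, 33.33, 46.00, 79.67, 106.33, 87.00, 71.67, 58.33, 0.00 m³/s.
ΣQ_DR = 494.0 m³/s.
With Δt = 0.5 h = 1800 s, V = ΣQ_DR · Δt = 494.0 × 1800 = 8.89 × 10^5 m³.

V ≈ 8.89 × 10^5 m³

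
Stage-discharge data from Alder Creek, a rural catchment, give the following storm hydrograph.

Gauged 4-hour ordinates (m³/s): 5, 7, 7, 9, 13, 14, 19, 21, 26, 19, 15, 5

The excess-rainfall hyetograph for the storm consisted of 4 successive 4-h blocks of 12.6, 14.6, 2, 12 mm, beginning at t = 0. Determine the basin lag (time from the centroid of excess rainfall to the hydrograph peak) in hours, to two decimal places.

Centroid of excess rainfall: t_c = Σ P_i·t̄_i / ΣP_i = 7.3010 h (block centres at 2, 6, 10, 14 h).
Hydrograph peak occurs at t = 32 h, so basin lag t_L = 32 − 7.3010 = 24.70 h.

t_L ≈ 24.70 h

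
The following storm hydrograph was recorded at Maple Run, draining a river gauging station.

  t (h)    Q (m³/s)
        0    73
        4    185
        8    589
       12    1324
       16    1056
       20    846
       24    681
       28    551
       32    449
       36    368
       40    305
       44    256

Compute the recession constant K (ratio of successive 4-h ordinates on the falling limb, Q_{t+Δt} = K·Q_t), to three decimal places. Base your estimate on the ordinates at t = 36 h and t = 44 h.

Using the recession-limb readings at t = 36 h and t = 44 h: Q falls from 368 to 256 m³/s over 2 intervals.
K = (Q₂/Q₁)^(1/2) = (256/368)^(1/2) = 0.834.

K ≈ 0.834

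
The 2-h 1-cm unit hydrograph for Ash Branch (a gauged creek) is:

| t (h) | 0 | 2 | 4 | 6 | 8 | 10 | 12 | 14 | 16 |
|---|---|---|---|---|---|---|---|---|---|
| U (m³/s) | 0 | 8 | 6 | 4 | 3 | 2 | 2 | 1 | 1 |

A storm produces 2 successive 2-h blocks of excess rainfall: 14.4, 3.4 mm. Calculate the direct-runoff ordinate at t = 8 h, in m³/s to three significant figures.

Q ≈ 5.68 m³/s

By discrete convolution, Q_j = Σ (P_i / 10 mm) · U_{j−i}.
At t = 8 h (j=4): Q = (14.4/10)·3 + (3.4/10)·4 = 5.68 m³/s.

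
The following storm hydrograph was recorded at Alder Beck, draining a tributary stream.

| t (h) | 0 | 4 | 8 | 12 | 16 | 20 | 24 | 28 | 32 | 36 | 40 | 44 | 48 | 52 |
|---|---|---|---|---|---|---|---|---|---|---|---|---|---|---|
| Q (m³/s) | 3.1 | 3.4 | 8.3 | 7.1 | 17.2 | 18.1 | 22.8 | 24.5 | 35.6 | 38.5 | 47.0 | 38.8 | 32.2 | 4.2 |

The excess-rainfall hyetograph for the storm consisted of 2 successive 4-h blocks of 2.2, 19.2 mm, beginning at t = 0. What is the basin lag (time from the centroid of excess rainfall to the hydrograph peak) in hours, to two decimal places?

t_L ≈ 34.41 h

Centroid of excess rainfall: t_c = Σ P_i·t̄_i / ΣP_i = 5.5888 h (block centres at 2, 6 h).
Hydrograph peak occurs at t = 40 h, so basin lag t_L = 40 − 5.5888 = 34.41 h.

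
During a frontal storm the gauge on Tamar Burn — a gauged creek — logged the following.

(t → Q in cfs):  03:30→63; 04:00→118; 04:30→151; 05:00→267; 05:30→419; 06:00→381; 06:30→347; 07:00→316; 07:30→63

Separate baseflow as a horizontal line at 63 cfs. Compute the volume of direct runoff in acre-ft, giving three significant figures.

Direct-runoff ordinates (Q − Q_b): 0.0, 55.0, 88.0, 204.0, 356.0, 318.0, 284.0, 253.0, 0.0 cfs.
ΣQ_DR = 1558 cfs.
With Δt = 0.5 h = 1800 s, V = ΣQ_DR · Δt = 1558 × 1800 = 2.80 × 10^6 ft³ = 64.4 acre-ft.

V ≈ 64.4 acre-ft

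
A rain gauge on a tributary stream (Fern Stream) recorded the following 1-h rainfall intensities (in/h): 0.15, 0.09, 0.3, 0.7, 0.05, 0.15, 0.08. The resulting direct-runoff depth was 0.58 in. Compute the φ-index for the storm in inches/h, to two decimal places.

Only the 2 blocks with intensity above φ contribute runoff: 0.3, 0.7 in/h.
Σ(I−φ)·Δt = d  ⇒  (0.3+0.7 − 2φ)·1 = 0.58
φ = (1.000 − 0.58/1) / 2 = 0.21 in/h.

φ ≈ 0.21 in/h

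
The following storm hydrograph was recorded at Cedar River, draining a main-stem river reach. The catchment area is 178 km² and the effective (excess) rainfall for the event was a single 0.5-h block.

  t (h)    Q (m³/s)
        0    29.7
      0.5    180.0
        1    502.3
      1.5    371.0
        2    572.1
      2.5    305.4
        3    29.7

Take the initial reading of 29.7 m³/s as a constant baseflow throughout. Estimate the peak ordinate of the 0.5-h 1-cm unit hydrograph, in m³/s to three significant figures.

U_p ≈ 301 m³/s

Direct runoff: 0.0, 150.3, 472.6, 341.3, 542.4, 275.7, 0.0 m³/s; ΣQ_DR = 1782 m³/s, peak = 542.4 m³/s.
Runoff depth d = ΣQ_DR·Δt / A = 1782 × 1800 / (178 km²) = 18.02 mm.
The 1-cm UH is the DRH scaled by (10 mm)/d, so U_p = 542.4 × 10/18.02 = 301 m³/s.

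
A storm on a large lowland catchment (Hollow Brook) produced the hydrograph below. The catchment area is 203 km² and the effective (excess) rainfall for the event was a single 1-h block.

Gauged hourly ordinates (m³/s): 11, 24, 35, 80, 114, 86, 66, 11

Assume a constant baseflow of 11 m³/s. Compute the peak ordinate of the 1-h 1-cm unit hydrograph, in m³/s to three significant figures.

Direct runoff: 0.0, 13.0, 24.0, 69.0, 103.0, 75.0, 55.0, 0.0 m³/s; ΣQ_DR = 339.0 m³/s, peak = 103.0 m³/s.
Runoff depth d = ΣQ_DR·Δt / A = 339.0 × 3600 / (203 km²) = 6.012 mm.
The 1-cm UH is the DRH scaled by (10 mm)/d, so U_p = 103.0 × 10/6.012 = 171 m³/s.

U_p ≈ 171 m³/s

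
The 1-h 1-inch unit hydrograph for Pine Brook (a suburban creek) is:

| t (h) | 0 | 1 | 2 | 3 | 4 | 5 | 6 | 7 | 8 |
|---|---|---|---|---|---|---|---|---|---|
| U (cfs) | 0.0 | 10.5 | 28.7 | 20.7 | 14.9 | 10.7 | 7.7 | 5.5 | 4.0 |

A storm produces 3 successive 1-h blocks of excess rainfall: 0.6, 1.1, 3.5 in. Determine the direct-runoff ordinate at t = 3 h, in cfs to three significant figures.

By discrete convolution, Q_j = Σ (P_i / 1 in) · U_{j−i}.
At t = 3 h (j=3): Q = (0.6/1)·20.7 + (1.1/1)·28.7 + (3.5/1)·10.5 = 80.7 cfs.

Q ≈ 80.7 cfs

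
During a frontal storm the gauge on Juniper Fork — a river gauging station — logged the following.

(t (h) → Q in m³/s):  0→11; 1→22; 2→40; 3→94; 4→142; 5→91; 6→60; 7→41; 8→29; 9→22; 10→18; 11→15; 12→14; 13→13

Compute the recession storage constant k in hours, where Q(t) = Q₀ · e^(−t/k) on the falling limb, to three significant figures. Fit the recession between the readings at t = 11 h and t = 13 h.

k ≈ 14.0 h

On the falling limb, Q drops from 15 to 13 m³/s between t = 11 h and t = 13 h (Δt = 2 h).
k = −Δt / ln(Q₂/Q₁) = −2 / ln(13/15) = 14.0 h.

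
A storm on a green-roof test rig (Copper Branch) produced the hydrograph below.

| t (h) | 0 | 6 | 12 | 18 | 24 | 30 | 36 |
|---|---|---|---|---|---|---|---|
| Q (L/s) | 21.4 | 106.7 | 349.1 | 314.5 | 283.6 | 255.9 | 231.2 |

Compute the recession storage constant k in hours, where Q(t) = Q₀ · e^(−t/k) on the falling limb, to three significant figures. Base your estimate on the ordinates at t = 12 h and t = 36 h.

k ≈ 58.2 h

On the falling limb, Q drops from 349.1 to 231.2 L/s between t = 12 h and t = 36 h (Δt = 24 h).
k = −Δt / ln(Q₂/Q₁) = −24 / ln(231.2/349.1) = 58.2 h.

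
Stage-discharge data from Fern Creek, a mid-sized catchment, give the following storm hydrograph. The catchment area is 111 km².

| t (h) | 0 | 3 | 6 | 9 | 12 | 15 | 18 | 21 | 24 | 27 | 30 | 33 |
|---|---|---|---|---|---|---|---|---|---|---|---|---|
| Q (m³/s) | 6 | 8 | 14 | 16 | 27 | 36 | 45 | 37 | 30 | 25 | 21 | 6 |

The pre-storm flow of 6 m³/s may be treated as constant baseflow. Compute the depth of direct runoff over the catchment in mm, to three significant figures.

d ≈ 19.4 mm

Direct runoff: 0.0, 2.0, 8.0, 10.0, 21.0, 30.0, 39.0, 31.0, 24.0, 19.0, 15.0, 0.0 m³/s; ΣQ_DR = 199.0 m³/s.
V = ΣQ_DR · Δt = 199.0 × 10800 s = 2.149 × 10^6 m³.
Over A = 111 km², depth = V / A = 19.4 mm.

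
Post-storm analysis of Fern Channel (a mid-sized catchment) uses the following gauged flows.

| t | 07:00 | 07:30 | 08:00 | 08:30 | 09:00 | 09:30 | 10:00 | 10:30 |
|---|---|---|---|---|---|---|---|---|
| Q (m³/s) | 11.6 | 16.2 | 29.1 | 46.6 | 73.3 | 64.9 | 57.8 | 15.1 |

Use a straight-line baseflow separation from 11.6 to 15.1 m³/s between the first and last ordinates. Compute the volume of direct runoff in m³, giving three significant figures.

Direct-runoff ordinates (Q − Q_b): 0.00, 4.10, 16.50, 33.50, 59.70, 50.80, 43.20, 0.00 m³/s.
ΣQ_DR = 207.8 m³/s.
With Δt = 0.5 h = 1800 s, V = ΣQ_DR · Δt = 207.8 × 1800 = 3.74 × 10^5 m³.

V ≈ 3.74 × 10^5 m³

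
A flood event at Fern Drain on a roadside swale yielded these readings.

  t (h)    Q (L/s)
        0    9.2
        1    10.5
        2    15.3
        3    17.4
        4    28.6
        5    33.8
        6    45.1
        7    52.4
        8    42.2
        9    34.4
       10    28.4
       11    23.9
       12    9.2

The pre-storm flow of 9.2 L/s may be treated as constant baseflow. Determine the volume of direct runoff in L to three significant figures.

V ≈ 8.31 × 10^5 L

Direct-runoff ordinates (Q − Q_b): 0.0, 1.3, 6.1, 8.2, 19.4, 24.6, 35.9, 43.2, 33.0, 25.2, 19.2, 14.7, 0.0 L/s.
ΣQ_DR = 230.8 L/s.
With Δt = 1 h = 3600 s, V = ΣQ_DR · Δt = 230.8 × 3600 = 8.31 × 10^5 L.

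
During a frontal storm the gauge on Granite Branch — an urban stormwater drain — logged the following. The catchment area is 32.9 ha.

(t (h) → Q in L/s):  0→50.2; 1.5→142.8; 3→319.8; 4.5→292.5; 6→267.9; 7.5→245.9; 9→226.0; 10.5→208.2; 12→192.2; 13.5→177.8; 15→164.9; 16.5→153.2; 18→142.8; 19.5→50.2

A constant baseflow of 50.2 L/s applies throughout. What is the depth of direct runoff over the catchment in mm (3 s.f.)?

Direct runoff: 0.0, 92.6, 269.6, 242.3, 217.7, 195.7, 175.8, 158.0, 142.0, 127.6, 114.7, 103.0, 92.6, 0.0 L/s; ΣQ_DR = 1932 L/s.
V = ΣQ_DR · Δt = 1932 × 5400 s = 1.043 × 10^7 L.
Over A = 32.9 ha, depth = V / A = 31.7 mm.

d ≈ 31.7 mm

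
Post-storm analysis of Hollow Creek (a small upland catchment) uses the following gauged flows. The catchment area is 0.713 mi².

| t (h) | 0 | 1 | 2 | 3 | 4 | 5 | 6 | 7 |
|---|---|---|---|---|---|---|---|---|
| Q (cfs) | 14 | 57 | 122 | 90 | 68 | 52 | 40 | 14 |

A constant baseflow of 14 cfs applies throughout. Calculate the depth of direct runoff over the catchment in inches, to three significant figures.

Direct runoff: 0.0, 43.0, 108.0, 76.0, 54.0, 38.0, 26.0, 0.0 cfs; ΣQ_DR = 345.0 cfs.
V = ΣQ_DR · Δt = 345.0 × 3600 s = 1.242 × 10^6 ft³.
Over A = 0.713 mi², depth = V / A = 0.750 in.

d ≈ 0.750 in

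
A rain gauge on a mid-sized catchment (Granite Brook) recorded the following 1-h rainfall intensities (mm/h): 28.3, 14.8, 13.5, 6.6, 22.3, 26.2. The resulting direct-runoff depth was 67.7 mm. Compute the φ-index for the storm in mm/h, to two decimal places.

φ ≈ 7.48 mm/h

Only the 5 blocks with intensity above φ contribute runoff: 28.3, 14.8, 13.5, 22.3, 26.2 mm/h.
Σ(I−φ)·Δt = d  ⇒  (28.3+14.8+13.5+22.3+26.2 − 5φ)·1 = 67.7
φ = (105.1 − 67.7/1) / 5 = 7.48 mm/h.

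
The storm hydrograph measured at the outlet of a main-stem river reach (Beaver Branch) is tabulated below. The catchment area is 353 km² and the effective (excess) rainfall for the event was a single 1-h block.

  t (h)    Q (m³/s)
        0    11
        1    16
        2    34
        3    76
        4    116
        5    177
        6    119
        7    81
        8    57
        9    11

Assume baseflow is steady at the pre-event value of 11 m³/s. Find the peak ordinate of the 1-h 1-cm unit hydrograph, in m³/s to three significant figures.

Direct runoff: 0.0, 5.0, 23.0, 65.0, 105.0, 166.0, 108.0, 70.0, 46.0, 0.0 m³/s; ΣQ_DR = 588.0 m³/s, peak = 166.0 m³/s.
Runoff depth d = ΣQ_DR·Δt / A = 588.0 × 3600 / (353 km²) = 5.997 mm.
The 1-cm UH is the DRH scaled by (10 mm)/d, so U_p = 166.0 × 10/5.997 = 277 m³/s.

U_p ≈ 277 m³/s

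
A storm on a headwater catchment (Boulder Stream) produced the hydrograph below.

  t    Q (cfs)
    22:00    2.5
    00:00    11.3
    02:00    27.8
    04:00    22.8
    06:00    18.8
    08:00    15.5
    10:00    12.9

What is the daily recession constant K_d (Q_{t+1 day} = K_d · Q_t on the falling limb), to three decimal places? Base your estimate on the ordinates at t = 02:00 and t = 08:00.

K_d ≈ 0.097

Between t = 02:00 and t = 08:00 the flow falls from 27.8 to 15.5 cfs over 3×2 h = 6 h.
Per-interval ratio K = (15.5/27.8)^(1/3) = 0.8231; K_d = K^(24/2) = 0.097.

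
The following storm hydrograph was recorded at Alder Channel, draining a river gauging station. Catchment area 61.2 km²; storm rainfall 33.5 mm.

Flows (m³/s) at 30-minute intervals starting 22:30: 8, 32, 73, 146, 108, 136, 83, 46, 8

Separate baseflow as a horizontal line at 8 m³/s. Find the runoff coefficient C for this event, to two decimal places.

C ≈ 0.50

ΣQ_DR = 568.0 m³/s; V = ΣQ_DR·Δt = 1.022 × 10^6 m³.
Runoff depth d = V / A = 16.71 mm.
C = d / P = 16.71 / 33.5 = 0.50.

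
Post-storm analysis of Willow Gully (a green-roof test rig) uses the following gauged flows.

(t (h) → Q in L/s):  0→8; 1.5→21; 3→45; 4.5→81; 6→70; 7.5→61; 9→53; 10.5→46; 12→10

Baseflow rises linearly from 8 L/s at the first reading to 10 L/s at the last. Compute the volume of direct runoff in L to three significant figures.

V ≈ 1.70 × 10^6 L

Direct-runoff ordinates (Q − Q_b): 0.00, 12.75, 36.50, 72.25, 61.00, 51.75, 43.50, 36.25, 0.00 L/s.
ΣQ_DR = 314.0 L/s.
With Δt = 1.5 h = 5400 s, V = ΣQ_DR · Δt = 314.0 × 5400 = 1.70 × 10^6 L.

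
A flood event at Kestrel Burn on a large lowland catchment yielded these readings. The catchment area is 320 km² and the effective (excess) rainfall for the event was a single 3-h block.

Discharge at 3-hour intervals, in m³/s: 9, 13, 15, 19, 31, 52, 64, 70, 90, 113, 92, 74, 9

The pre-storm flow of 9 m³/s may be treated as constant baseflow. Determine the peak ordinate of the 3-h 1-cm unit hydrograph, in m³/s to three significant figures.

Direct runoff: 0.0, 4.0, 6.0, 10.0, 22.0, 43.0, 55.0, 61.0, 81.0, 104.0, 83.0, 65.0, 0.0 m³/s; ΣQ_DR = 534.0 m³/s, peak = 104.0 m³/s.
Runoff depth d = ΣQ_DR·Δt / A = 534.0 × 10800 / (320 km²) = 18.02 mm.
The 1-cm UH is the DRH scaled by (10 mm)/d, so U_p = 104.0 × 10/18.02 = 57.7 m³/s.

U_p ≈ 57.7 m³/s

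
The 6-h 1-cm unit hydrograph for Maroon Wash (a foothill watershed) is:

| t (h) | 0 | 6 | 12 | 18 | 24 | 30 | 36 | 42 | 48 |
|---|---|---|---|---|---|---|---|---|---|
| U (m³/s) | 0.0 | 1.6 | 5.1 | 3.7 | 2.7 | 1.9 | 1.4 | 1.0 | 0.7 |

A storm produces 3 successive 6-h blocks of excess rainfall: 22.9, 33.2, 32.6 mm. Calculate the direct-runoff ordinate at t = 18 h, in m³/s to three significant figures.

Q ≈ 30.6 m³/s

By discrete convolution, Q_j = Σ (P_i / 10 mm) · U_{j−i}.
At t = 18 h (j=3): Q = (22.9/10)·3.7 + (33.2/10)·5.1 + (32.6/10)·1.6 = 30.6 m³/s.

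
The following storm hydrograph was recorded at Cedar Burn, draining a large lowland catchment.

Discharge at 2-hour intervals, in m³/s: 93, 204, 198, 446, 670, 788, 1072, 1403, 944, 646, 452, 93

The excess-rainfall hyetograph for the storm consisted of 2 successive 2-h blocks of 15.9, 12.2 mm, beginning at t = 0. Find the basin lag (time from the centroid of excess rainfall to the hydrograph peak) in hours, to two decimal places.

t_L ≈ 12.13 h

Centroid of excess rainfall: t_c = Σ P_i·t̄_i / ΣP_i = 1.8683 h (block centres at 1, 3 h).
Hydrograph peak occurs at t = 14 h, so basin lag t_L = 14 − 1.8683 = 12.13 h.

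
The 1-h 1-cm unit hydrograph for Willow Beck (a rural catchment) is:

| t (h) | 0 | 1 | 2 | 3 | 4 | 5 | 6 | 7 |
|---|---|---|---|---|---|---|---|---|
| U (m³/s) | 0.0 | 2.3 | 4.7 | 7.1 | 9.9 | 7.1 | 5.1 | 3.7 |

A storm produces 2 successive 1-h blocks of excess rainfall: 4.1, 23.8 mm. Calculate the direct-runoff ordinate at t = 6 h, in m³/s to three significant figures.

By discrete convolution, Q_j = Σ (P_i / 10 mm) · U_{j−i}.
At t = 6 h (j=6): Q = (4.1/10)·5.1 + (23.8/10)·7.1 = 19.0 m³/s.

Q ≈ 19.0 m³/s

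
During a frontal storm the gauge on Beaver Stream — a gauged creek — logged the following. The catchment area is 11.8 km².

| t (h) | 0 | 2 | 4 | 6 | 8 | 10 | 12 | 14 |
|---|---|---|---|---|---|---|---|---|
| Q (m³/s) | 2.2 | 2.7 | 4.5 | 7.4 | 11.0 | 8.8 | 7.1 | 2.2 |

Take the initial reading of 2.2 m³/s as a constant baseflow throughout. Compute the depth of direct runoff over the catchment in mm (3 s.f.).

Direct runoff: 0.0, 0.5, 2.3, 5.2, 8.8, 6.6, 4.9, 0.0 m³/s; ΣQ_DR = 28.30 m³/s.
V = ΣQ_DR · Δt = 28.30 × 7200 s = 2.038 × 10^5 m³.
Over A = 11.8 km², depth = V / A = 17.3 mm.

d ≈ 17.3 mm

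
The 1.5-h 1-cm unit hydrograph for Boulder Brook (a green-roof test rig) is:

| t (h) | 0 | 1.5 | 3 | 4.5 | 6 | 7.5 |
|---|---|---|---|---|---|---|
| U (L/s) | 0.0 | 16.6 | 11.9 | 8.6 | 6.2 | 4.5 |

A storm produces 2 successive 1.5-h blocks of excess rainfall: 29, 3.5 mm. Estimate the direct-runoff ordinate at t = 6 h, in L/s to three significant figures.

Q ≈ 21.0 L/s

By discrete convolution, Q_j = Σ (P_i / 10 mm) · U_{j−i}.
At t = 6 h (j=4): Q = (29/10)·6.2 + (3.5/10)·8.6 = 21.0 L/s.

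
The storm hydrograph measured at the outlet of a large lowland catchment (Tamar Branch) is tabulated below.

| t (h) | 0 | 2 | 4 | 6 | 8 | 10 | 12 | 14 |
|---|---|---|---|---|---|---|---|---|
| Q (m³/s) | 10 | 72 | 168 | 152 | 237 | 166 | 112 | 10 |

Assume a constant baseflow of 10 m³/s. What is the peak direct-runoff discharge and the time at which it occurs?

Q_p = 227.0 m³/s at t = 8 h

Subtracting baseflow gives direct-runoff ordinates: 0.0, 62.0, 158.0, 142.0, 227.0, 156.0, 102.0, 0.0 m³/s.
The maximum is 227.0 m³/s, occurring at the reading for t = 8 h.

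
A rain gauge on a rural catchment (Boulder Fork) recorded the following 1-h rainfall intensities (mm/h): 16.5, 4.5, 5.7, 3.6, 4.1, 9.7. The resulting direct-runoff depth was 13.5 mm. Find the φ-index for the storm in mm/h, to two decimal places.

φ ≈ 6.35 mm/h

Only the 2 blocks with intensity above φ contribute runoff: 16.5, 9.7 mm/h.
Σ(I−φ)·Δt = d  ⇒  (16.5+9.7 − 2φ)·1 = 13.5
φ = (26.20 − 13.5/1) / 2 = 6.35 mm/h.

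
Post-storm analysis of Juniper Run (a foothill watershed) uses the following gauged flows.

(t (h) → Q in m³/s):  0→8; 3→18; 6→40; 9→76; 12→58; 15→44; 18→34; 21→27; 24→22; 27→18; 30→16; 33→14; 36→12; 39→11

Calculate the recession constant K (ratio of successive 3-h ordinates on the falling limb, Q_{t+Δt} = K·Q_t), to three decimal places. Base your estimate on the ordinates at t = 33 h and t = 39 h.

Using the recession-limb readings at t = 33 h and t = 39 h: Q falls from 14 to 11 m³/s over 2 intervals.
K = (Q₂/Q₁)^(1/2) = (11/14)^(1/2) = 0.886.

K ≈ 0.886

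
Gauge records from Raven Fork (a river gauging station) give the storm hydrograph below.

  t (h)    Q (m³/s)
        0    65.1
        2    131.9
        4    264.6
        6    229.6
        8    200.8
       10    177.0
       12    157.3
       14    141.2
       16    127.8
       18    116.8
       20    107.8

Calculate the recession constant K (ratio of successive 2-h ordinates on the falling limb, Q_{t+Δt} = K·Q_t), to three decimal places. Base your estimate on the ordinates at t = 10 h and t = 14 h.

Using the recession-limb readings at t = 10 h and t = 14 h: Q falls from 177.0 to 141.2 m³/s over 2 intervals.
K = (Q₂/Q₁)^(1/2) = (141.2/177.0)^(1/2) = 0.893.

K ≈ 0.893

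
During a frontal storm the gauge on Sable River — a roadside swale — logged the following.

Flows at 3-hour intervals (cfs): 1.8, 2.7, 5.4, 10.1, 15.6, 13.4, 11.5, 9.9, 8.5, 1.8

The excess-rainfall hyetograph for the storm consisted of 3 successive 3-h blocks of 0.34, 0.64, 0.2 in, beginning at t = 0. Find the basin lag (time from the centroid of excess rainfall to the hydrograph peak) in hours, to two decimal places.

Centroid of excess rainfall: t_c = Σ P_i·t̄_i / ΣP_i = 4.1441 h (block centres at 1.5, 4.5, 7.5 h).
Hydrograph peak occurs at t = 12 h, so basin lag t_L = 12 − 4.1441 = 7.86 h.

t_L ≈ 7.86 h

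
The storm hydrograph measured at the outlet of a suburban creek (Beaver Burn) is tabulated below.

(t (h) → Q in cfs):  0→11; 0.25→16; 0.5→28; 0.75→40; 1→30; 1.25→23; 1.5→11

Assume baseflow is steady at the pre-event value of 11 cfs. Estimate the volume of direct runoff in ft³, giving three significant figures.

V ≈ 73800 ft³

Direct-runoff ordinates (Q − Q_b): 0.0, 5.0, 17.0, 29.0, 19.0, 12.0, 0.0 cfs.
ΣQ_DR = 82.00 cfs.
With Δt = 0.25 h = 900 s, V = ΣQ_DR · Δt = 82.00 × 900 = 73800 ft³.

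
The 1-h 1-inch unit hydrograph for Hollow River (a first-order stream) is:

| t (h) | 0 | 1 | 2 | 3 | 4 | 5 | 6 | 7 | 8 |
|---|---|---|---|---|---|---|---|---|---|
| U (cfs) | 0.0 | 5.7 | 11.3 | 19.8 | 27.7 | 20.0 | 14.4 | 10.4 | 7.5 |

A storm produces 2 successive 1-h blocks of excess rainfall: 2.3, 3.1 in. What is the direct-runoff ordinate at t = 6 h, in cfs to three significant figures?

Q ≈ 95.1 cfs

By discrete convolution, Q_j = Σ (P_i / 1 in) · U_{j−i}.
At t = 6 h (j=6): Q = (2.3/1)·14.4 + (3.1/1)·20.0 = 95.1 cfs.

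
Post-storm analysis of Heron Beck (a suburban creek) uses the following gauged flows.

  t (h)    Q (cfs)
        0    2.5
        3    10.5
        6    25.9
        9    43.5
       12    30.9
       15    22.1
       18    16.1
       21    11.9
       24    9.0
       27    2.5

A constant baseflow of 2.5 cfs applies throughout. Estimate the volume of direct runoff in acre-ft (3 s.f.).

V ≈ 37.2 acre-ft

Direct-runoff ordinates (Q − Q_b): 0.0, 8.0, 23.4, 41.0, 28.4, 19.6, 13.6, 9.4, 6.5, 0.0 cfs.
ΣQ_DR = 149.9 cfs.
With Δt = 3 h = 10800 s, V = ΣQ_DR · Δt = 149.9 × 10800 = 1.62 × 10^6 ft³ = 37.2 acre-ft.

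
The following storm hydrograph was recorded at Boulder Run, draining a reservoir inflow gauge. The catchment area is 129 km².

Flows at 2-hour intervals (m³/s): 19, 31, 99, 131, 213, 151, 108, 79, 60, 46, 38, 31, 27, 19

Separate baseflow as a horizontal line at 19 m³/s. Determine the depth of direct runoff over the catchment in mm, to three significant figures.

d ≈ 43.9 mm

Direct runoff: 0.0, 12.0, 80.0, 112.0, 194.0, 132.0, 89.0, 60.0, 41.0, 27.0, 19.0, 12.0, 8.0, 0.0 m³/s; ΣQ_DR = 786.0 m³/s.
V = ΣQ_DR · Δt = 786.0 × 7200 s = 5.659 × 10^6 m³.
Over A = 129 km², depth = V / A = 43.9 mm.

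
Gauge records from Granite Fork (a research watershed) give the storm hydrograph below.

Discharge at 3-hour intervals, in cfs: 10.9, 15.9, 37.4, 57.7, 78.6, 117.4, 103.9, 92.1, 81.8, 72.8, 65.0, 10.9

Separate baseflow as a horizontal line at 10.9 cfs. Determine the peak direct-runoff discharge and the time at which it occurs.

Q_p = 106.5 cfs at t = 15 h

Subtracting baseflow gives direct-runoff ordinates: 0.0, 5.0, 26.5, 46.8, 67.7, 106.5, 93.0, 81.2, 70.9, 61.9, 54.1, 0.0 cfs.
The maximum is 106.5 cfs, occurring at the reading for t = 15 h.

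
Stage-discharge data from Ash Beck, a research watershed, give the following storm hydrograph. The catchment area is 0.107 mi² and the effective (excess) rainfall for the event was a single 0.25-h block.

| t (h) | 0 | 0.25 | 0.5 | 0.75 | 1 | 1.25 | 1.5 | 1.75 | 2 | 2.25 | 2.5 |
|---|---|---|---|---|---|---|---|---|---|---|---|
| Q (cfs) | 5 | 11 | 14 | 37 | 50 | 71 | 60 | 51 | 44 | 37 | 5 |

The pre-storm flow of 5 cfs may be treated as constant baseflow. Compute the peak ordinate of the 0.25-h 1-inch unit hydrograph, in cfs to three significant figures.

U_p ≈ 55.2 cfs

Direct runoff: 0.0, 6.0, 9.0, 32.0, 45.0, 66.0, 55.0, 46.0, 39.0, 32.0, 0.0 cfs; ΣQ_DR = 330.0 cfs, peak = 66.0 cfs.
Runoff depth d = ΣQ_DR·Δt / A = 330.0 × 900 / (0.107 mi²) = 1.195 in.
The 1-inch UH is the DRH scaled by (1 in)/d, so U_p = 66.0 × 1/1.195 = 55.2 cfs.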